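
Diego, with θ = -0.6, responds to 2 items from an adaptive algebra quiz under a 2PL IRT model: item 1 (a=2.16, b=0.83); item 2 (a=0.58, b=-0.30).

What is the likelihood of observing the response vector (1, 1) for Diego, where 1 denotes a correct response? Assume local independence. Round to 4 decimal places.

P(θ) = 1 / (1 + exp(−a(θ − b)))
P_1 = 1/(1+e^{3.0888}) = 0.0436
P_2 = 1/(1+e^{0.1740}) = 0.4566
L = P_1 × P_2 = 0.0436 × 0.4566 = 0.01990

0.0199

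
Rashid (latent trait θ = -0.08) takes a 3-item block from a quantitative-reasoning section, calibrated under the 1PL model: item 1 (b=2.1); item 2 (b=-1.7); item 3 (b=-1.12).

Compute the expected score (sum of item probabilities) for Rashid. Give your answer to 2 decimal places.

P(θ) = 1 / (1 + exp(−(θ − b)))
P_1 = 1/(1+e^{2.1800}) = 0.1016
P_2 = 1/(1+e^{-1.6200}) = 0.8348
P_3 = 1/(1+e^{-1.0400}) = 0.7389
E[score] = 0.1016 + 0.8348 + 0.7389 = 1.6752

1.68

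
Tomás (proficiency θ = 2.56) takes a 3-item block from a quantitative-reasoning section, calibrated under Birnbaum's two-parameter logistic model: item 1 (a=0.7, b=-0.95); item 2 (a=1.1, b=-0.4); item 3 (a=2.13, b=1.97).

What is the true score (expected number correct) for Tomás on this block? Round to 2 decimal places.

P(θ) = 1 / (1 + exp(−a(θ − b)))
P_1 = 1/(1+e^{-2.4570}) = 0.9211
P_2 = 1/(1+e^{-3.2560}) = 0.9629
P_3 = 1/(1+e^{-1.2567}) = 0.7785
E[score] = 0.9211 + 0.9629 + 0.7785 = 2.6624

2.66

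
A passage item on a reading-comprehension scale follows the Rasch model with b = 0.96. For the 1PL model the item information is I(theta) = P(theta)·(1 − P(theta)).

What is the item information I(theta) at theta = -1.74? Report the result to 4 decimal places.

0.0590

P = 1/(1+e^{2.7000}) = 0.0630
P(1−P) = 0.0630 × 0.9370 = 0.0590
I = P(1−P) = 0.05901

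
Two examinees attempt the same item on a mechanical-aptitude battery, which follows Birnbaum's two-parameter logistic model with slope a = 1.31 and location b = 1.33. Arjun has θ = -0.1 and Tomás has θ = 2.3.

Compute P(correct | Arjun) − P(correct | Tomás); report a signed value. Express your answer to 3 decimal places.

-0.648

P(θ) = 1 / (1 + exp(−a(θ − b)))
P(Arjun) = 0.1332  [exponent -1.8733]
P(Tomás) = 0.7809  [exponent 1.2707]
Difference = 0.1332 − 0.7809 = -0.6477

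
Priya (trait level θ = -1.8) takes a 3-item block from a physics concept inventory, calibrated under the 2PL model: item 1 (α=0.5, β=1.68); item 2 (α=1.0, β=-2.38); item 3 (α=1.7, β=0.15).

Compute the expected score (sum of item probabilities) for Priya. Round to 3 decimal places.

0.825

P(θ) = 1 / (1 + exp(−α(θ − β)))
P_1 = 1/(1+e^{1.7400}) = 0.1493
P_2 = 1/(1+e^{-0.5800}) = 0.6411
P_3 = 1/(1+e^{3.3150}) = 0.0351
E[score] = 0.1493 + 0.6411 + 0.0351 = 0.8254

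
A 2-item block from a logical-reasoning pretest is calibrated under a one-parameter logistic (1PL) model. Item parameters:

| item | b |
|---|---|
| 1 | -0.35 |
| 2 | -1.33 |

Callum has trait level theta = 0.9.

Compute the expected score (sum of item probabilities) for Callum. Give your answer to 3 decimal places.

P(theta) = 1 / (1 + exp(−(theta − b)))
P_1 = 1/(1+e^{-1.2500}) = 0.7773
P_2 = 1/(1+e^{-2.2300}) = 0.9029
E[score] = 0.7773 + 0.9029 = 1.6802

1.680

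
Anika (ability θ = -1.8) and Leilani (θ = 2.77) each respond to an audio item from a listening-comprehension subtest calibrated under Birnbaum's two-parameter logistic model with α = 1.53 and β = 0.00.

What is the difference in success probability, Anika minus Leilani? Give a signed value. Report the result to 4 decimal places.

P(θ) = 1 / (1 + exp(−α(θ − β)))
P(Anika) = 0.0599  [exponent -2.7540]
P(Leilani) = 0.9858  [exponent 4.2381]
Difference = 0.0599 − 0.9858 = -0.9259

-0.9259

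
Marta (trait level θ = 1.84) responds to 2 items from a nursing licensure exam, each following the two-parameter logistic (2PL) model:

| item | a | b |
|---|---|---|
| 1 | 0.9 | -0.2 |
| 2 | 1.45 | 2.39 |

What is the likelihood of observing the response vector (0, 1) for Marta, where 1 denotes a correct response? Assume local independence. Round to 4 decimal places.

0.0427

P(θ) = 1 / (1 + exp(−a(θ − b)))
P_1 = 1/(1+e^{-1.8360}) = 0.8625
P_2 = 1/(1+e^{0.7975}) = 0.3106
L = (1−P_1) × P_2 = 0.1375 × 0.3106 = 0.04271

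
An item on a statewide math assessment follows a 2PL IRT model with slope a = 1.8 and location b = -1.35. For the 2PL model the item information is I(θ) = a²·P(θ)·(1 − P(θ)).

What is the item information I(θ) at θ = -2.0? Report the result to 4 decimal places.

0.5856

P = 1/(1+e^{1.1700}) = 0.2369
P(1−P) = 0.2369 × 0.7631 = 0.1808
I = a² × P(1−P) = 1.8² × 0.1808 = 0.58565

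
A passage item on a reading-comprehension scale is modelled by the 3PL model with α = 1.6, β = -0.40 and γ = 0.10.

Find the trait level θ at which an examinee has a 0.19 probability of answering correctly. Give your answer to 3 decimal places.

-1.773

P(θ) = γ + (1 − γ) · 1 / (1 + exp(−α(θ − β)))
Remove guessing floor: (0.19 − 0.10)/(1 − 0.10) = 0.1000
logit = ln(0.1000/0.9000) = -2.1972
θ = β + logit/(α) = -0.40 + (-2.1972)/1.6000 = -1.7733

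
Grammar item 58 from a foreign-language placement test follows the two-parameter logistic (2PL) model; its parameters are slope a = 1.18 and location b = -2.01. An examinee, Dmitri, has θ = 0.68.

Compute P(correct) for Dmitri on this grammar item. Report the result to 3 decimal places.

P(θ) = 1 / (1 + exp(−a(θ − b)))
Exponent: 1.18 × (0.68 − (-2.01)) = 3.1742
1/(1 + e^{-3.1742}) = 0.9599

0.960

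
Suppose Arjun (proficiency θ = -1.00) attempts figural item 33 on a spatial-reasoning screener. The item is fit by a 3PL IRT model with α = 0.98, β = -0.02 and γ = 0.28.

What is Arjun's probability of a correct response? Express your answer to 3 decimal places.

0.479

P(θ) = γ + (1 − γ) · 1 / (1 + exp(−α(θ − β)))
Exponent: 0.98 × (-1.00 − (-0.02)) = -0.9604
1/(1 + e^{0.9604}) = 0.2768
P = 0.28 + 0.72 × 0.2768 = 0.4793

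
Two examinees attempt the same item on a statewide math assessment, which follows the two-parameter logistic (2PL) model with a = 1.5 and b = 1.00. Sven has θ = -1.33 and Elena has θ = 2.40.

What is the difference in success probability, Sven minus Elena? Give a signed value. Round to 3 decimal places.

-0.861

P(θ) = 1 / (1 + exp(−a(θ − b)))
P(Sven) = 0.0295  [exponent -3.4950]
P(Elena) = 0.8909  [exponent 2.1000]
Difference = 0.0295 − 0.8909 = -0.8614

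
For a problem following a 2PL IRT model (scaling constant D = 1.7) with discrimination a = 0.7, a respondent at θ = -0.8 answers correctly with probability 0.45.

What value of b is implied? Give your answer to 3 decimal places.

P(θ) = 1 / (1 + exp(−D·a(θ − b)))
logit(0.45) = ln(0.45/0.55) = -0.2007
b = θ − logit/(1.7·a) = -0.8 − (-0.2007)/1.1900 = -0.6314

-0.631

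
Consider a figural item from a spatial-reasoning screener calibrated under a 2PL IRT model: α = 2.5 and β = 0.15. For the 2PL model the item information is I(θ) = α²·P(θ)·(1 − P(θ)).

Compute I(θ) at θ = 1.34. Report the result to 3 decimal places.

0.289

P = 1/(1+e^{-2.9750}) = 0.9514
P(1−P) = 0.9514 × 0.0486 = 0.0462
I = α² × P(1−P) = 2.5² × 0.0462 = 0.28881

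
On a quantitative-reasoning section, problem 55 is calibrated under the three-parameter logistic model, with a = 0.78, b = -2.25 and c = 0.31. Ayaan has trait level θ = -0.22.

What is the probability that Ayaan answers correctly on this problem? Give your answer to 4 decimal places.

0.8825

P(θ) = c + (1 − c) · 1 / (1 + exp(−a(θ − b)))
Exponent: 0.78 × (-0.22 − (-2.25)) = 1.5834
1/(1 + e^{-1.5834}) = 0.8297
P = 0.31 + 0.69 × 0.8297 = 0.8825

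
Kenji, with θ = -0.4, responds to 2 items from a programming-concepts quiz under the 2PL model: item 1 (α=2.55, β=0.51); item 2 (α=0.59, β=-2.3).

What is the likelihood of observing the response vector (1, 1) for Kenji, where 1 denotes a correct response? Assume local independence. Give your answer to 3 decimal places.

P(θ) = 1 / (1 + exp(−α(θ − β)))
P_1 = 1/(1+e^{2.3205}) = 0.0894
P_2 = 1/(1+e^{-1.1210}) = 0.7542
L = P_1 × P_2 = 0.0894 × 0.7542 = 0.06745

0.067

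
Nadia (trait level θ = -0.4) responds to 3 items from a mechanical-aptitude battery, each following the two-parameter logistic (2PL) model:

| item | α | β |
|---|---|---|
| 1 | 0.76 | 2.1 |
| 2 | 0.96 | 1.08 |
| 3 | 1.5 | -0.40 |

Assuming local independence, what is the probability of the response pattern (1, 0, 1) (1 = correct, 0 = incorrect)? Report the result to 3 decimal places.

P(θ) = 1 / (1 + exp(−α(θ − β)))
P_1 = 1/(1+e^{1.9000}) = 0.1301
P_2 = 1/(1+e^{1.4208}) = 0.1945
P_3 = 1/(1+e^{0.0000}) = 0.5000
L = P_1 × (1−P_2) × P_3 = 0.1301 × 0.8055 × 0.5000 = 0.05240

0.052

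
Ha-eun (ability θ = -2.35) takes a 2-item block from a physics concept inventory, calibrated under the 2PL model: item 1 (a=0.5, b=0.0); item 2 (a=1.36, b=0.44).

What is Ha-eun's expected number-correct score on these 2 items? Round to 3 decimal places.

0.258

P(θ) = 1 / (1 + exp(−a(θ − b)))
P_1 = 1/(1+e^{1.1750}) = 0.2360
P_2 = 1/(1+e^{3.7944}) = 0.0220
E[score] = 0.2360 + 0.0220 = 0.2580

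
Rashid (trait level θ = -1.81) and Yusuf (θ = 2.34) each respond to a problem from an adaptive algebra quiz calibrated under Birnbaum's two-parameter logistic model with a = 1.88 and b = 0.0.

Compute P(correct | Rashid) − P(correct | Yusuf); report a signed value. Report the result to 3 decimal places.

-0.956

P(θ) = 1 / (1 + exp(−a(θ − b)))
P(Rashid) = 0.0322  [exponent -3.4028]
P(Yusuf) = 0.9879  [exponent 4.3992]
Difference = 0.0322 − 0.9879 = -0.9557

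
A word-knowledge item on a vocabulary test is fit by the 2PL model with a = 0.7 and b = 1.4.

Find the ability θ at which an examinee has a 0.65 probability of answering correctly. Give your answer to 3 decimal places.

2.284

P(θ) = 1 / (1 + exp(−a(θ − b)))
logit = ln(0.6500/0.3500) = 0.6190
θ = b + logit/(a) = 1.4 + 0.6190/0.7000 = 2.2843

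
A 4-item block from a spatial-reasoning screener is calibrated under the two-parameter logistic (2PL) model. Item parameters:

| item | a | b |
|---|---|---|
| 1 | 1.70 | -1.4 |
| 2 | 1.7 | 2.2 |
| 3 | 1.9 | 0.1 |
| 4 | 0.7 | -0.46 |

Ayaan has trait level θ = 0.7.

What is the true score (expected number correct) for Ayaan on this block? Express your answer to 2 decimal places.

2.50

P(θ) = 1 / (1 + exp(−a(θ − b)))
P_1 = 1/(1+e^{-3.5700}) = 0.9726
P_2 = 1/(1+e^{2.5500}) = 0.0724
P_3 = 1/(1+e^{-1.1400}) = 0.7577
P_4 = 1/(1+e^{-0.8120}) = 0.6925
E[score] = 0.9726 + 0.0724 + 0.7577 + 0.6925 = 2.4953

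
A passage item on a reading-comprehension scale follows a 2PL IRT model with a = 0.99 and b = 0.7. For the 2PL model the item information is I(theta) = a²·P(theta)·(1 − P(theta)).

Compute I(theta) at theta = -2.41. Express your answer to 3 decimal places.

0.041

P = 1/(1+e^{3.0789}) = 0.0440
P(1−P) = 0.0440 × 0.9560 = 0.0421
I = a² × P(1−P) = 0.99² × 0.0421 = 0.04121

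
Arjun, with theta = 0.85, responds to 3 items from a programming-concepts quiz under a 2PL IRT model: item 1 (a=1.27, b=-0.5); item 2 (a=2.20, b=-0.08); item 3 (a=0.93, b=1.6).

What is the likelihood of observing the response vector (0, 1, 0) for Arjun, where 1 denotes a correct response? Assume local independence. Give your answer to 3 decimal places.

0.090

P(theta) = 1 / (1 + exp(−a(theta − b)))
P_1 = 1/(1+e^{-1.7145}) = 0.8474
P_2 = 1/(1+e^{-2.0460}) = 0.8855
P_3 = 1/(1+e^{0.6975}) = 0.3324
L = (1−P_1) × P_2 × (1−P_3) = 0.1526 × 0.8855 × 0.6676 = 0.09021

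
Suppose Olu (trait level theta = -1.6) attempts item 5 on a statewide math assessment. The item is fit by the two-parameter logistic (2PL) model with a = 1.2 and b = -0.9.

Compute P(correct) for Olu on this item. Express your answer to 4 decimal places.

P(theta) = 1 / (1 + exp(−a(theta − b)))
Exponent: 1.2 × (-1.6 − (-0.9)) = -0.8400
1/(1 + e^{0.8400}) = 0.3015

0.3015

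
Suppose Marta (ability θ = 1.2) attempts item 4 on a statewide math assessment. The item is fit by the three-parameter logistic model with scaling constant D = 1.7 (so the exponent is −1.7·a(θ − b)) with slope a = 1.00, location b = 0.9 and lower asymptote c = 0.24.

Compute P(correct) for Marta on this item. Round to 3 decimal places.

0.715

P(θ) = c + (1 − c) · 1 / (1 + exp(−D·a(θ − b)))
Exponent: 1.7 × 1.00 × (1.2 − 0.9) = 0.5100
1/(1 + e^{-0.5100}) = 0.6248
P = 0.24 + 0.76 × 0.6248 = 0.7149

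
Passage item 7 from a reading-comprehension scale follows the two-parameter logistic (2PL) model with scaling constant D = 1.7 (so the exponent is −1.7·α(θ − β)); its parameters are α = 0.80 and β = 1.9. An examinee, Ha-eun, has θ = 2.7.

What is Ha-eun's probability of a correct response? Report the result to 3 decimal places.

0.748

P(θ) = 1 / (1 + exp(−D·α(θ − β)))
Exponent: 1.7 × 0.80 × (2.7 − 1.9) = 1.0880
1/(1 + e^{-1.0880}) = 0.7480
P = 0.7480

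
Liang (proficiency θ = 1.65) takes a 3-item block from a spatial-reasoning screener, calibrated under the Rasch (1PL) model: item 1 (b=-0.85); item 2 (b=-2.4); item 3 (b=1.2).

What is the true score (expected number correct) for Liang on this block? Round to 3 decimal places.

P(θ) = 1 / (1 + exp(−(θ − b)))
P_1 = 1/(1+e^{-2.5000}) = 0.9241
P_2 = 1/(1+e^{-4.0500}) = 0.9829
P_3 = 1/(1+e^{-0.4500}) = 0.6106
E[score] = 0.9241 + 0.9829 + 0.6106 = 2.5177

2.518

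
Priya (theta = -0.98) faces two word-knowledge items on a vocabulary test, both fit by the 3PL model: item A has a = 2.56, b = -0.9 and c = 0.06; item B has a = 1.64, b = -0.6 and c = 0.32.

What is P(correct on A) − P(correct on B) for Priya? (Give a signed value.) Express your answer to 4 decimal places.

P(theta) = c + (1 − c) · 1 / (1 + exp(−a(theta − b)))
P_A = 0.4820
P_B = 0.5574
P_A − P_B = -0.0753

-0.0753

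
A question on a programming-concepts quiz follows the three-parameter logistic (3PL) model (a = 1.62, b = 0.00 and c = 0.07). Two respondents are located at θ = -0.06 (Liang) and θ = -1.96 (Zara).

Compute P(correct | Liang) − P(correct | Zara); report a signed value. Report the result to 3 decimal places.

0.405

P(θ) = c + (1 − c) · 1 / (1 + exp(−a(θ − b)))
P(Liang) = 0.5124  [exponent -0.0972]
P(Zara) = 0.1073  [exponent -3.1752]
Difference = 0.5124 − 0.1073 = 0.4051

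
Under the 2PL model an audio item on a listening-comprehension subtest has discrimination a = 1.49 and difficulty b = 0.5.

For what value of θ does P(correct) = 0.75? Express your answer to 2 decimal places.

1.24

P(θ) = 1 / (1 + exp(−a(θ − b)))
logit = ln(0.7500/0.2500) = 1.0986
θ = b + logit/(a) = 0.5 + 1.0986/1.4900 = 1.2373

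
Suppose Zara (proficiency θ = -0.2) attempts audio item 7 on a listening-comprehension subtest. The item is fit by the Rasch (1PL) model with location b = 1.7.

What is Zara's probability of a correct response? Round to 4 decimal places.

0.1301

P(θ) = 1 / (1 + exp(−(θ − b)))
Exponent: (-0.2 − 1.7) = -1.9000
1/(1 + e^{1.9000}) = 0.1301
P = 0.1301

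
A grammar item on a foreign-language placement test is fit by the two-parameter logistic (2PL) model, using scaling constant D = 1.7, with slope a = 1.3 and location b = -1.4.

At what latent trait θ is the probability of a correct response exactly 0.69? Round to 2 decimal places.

P(θ) = 1 / (1 + exp(−D·a(θ − b)))
logit = ln(0.6900/0.3100) = 0.8001
θ = b + logit/(1.7·a) = -1.4 + 0.8001/2.2100 = -1.0380

-1.04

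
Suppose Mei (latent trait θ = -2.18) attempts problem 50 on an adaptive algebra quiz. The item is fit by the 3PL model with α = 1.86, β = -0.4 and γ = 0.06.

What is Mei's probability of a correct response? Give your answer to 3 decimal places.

0.093

P(θ) = γ + (1 − γ) · 1 / (1 + exp(−α(θ − β)))
Exponent: 1.86 × (-2.18 − (-0.4)) = -3.3108
1/(1 + e^{3.3108}) = 0.0352
P = 0.06 + 0.94 × 0.0352 = 0.0931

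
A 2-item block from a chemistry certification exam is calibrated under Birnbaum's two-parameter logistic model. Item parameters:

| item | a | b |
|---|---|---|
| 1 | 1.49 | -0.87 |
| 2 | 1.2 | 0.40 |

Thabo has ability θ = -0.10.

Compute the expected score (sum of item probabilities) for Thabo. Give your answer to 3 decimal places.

P(θ) = 1 / (1 + exp(−a(θ − b)))
P_1 = 1/(1+e^{-1.1473}) = 0.7590
P_2 = 1/(1+e^{0.6000}) = 0.3543
E[score] = 0.7590 + 0.3543 = 1.1134

1.113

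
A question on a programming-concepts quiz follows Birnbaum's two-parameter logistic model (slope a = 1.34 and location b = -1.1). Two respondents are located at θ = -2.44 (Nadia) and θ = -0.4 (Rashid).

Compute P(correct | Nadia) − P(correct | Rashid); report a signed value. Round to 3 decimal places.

P(θ) = 1 / (1 + exp(−a(θ − b)))
P(Nadia) = 0.1424  [exponent -1.7956]
P(Rashid) = 0.7187  [exponent 0.9380]
Difference = 0.1424 − 0.7187 = -0.5763

-0.576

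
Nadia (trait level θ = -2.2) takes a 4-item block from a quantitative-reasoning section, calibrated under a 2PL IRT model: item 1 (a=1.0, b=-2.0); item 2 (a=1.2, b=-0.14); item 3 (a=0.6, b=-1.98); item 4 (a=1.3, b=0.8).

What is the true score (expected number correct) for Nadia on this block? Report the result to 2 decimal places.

1.01

P(θ) = 1 / (1 + exp(−a(θ − b)))
P_1 = 1/(1+e^{0.2000}) = 0.4502
P_2 = 1/(1+e^{2.4720}) = 0.0778
P_3 = 1/(1+e^{0.1320}) = 0.4670
P_4 = 1/(1+e^{3.9000}) = 0.0198
E[score] = 0.4502 + 0.0778 + 0.4670 + 0.0198 = 1.0149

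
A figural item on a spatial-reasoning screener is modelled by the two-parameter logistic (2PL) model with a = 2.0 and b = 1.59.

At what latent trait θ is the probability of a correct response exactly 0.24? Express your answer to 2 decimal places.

P(θ) = 1 / (1 + exp(−a(θ − b)))
logit = ln(0.2400/0.7600) = -1.1527
θ = b + logit/(a) = 1.59 + (-1.1527)/2.0000 = 1.0137

1.01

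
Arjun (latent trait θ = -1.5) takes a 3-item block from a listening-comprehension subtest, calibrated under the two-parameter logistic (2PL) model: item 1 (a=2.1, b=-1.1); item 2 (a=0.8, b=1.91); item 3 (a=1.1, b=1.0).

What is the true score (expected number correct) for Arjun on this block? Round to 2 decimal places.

P(θ) = 1 / (1 + exp(−a(θ − b)))
P_1 = 1/(1+e^{0.8400}) = 0.3015
P_2 = 1/(1+e^{2.7280}) = 0.0613
P_3 = 1/(1+e^{2.7500}) = 0.0601
E[score] = 0.3015 + 0.0613 + 0.0601 = 0.4230

0.42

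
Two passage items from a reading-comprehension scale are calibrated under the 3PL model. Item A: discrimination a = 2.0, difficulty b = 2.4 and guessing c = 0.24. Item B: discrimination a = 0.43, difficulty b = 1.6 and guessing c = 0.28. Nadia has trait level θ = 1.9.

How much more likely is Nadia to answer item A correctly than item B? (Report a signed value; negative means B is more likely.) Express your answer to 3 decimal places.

-0.219

P(θ) = c + (1 − c) · 1 / (1 + exp(−a(θ − b)))
P_A = 0.4444
P_B = 0.6632
P_A − P_B = -0.2188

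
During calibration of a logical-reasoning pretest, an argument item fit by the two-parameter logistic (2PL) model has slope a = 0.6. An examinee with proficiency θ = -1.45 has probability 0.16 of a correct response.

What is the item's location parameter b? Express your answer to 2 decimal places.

1.31

P(θ) = 1 / (1 + exp(−a(θ − b)))
logit(0.16) = ln(0.16/0.84) = -1.6582
b = θ − logit/(a) = -1.45 − (-1.6582)/0.6000 = 1.3137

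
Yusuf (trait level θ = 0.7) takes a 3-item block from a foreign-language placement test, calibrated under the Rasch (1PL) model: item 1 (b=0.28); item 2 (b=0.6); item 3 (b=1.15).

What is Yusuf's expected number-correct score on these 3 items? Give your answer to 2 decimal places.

P(θ) = 1 / (1 + exp(−(θ − b)))
P_1 = 1/(1+e^{-0.4200}) = 0.6035
P_2 = 1/(1+e^{-0.1000}) = 0.5250
P_3 = 1/(1+e^{0.4500}) = 0.3894
E[score] = 0.6035 + 0.5250 + 0.3894 = 1.5178

1.52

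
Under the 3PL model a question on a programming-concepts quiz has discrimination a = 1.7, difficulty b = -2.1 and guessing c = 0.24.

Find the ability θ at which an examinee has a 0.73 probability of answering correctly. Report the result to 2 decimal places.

P(θ) = c + (1 − c) · 1 / (1 + exp(−a(θ − b)))
Remove guessing floor: (0.73 − 0.24)/(1 − 0.24) = 0.6447
logit = ln(0.6447/0.3553) = 0.5960
θ = b + logit/(a) = -2.1 + 0.5960/1.7000 = -1.7494

-1.75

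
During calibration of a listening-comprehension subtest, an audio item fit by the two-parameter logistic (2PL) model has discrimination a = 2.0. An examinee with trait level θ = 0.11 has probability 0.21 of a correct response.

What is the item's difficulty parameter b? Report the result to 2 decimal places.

P(θ) = 1 / (1 + exp(−a(θ − b)))
logit(0.21) = ln(0.21/0.79) = -1.3249
b = θ − logit/(a) = 0.11 − (-1.3249)/2.0000 = 0.7725

0.77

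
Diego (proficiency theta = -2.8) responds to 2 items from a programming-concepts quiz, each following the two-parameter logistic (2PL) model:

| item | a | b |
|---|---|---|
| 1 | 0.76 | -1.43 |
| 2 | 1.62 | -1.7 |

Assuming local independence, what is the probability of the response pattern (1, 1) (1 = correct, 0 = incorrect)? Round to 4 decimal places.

0.0376

P(theta) = 1 / (1 + exp(−a(theta − b)))
P_1 = 1/(1+e^{1.0412}) = 0.2609
P_2 = 1/(1+e^{1.7820}) = 0.1441
L = P_1 × P_2 = 0.2609 × 0.1441 = 0.03759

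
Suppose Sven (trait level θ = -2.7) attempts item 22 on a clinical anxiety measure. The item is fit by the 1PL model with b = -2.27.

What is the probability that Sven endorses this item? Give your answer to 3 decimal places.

0.394

P(θ) = 1 / (1 + exp(−(θ − b)))
Exponent: (-2.7 − (-2.27)) = -0.4300
1/(1 + e^{0.4300}) = 0.3941
P = 0.3941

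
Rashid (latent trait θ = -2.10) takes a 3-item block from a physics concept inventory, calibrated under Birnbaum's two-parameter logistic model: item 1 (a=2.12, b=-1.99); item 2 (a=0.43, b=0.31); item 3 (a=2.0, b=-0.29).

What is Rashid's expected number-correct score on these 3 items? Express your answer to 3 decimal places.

0.730

P(θ) = 1 / (1 + exp(−a(θ − b)))
P_1 = 1/(1+e^{0.2332}) = 0.4420
P_2 = 1/(1+e^{1.0363}) = 0.2619
P_3 = 1/(1+e^{3.6200}) = 0.0261
E[score] = 0.4420 + 0.2619 + 0.0261 = 0.7299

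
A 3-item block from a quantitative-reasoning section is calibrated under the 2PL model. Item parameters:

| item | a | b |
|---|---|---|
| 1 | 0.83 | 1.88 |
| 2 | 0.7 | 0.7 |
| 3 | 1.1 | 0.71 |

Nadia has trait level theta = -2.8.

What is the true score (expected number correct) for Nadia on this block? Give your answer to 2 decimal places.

P(theta) = 1 / (1 + exp(−a(theta − b)))
P_1 = 1/(1+e^{3.8844}) = 0.0201
P_2 = 1/(1+e^{2.4500}) = 0.0794
P_3 = 1/(1+e^{3.8610}) = 0.0206
E[score] = 0.0201 + 0.0794 + 0.0206 = 0.1202

0.12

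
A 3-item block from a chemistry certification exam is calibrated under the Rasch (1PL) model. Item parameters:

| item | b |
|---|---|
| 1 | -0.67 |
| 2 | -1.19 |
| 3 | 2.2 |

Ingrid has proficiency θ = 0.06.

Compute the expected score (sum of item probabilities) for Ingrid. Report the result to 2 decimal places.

1.56

P(θ) = 1 / (1 + exp(−(θ − b)))
P_1 = 1/(1+e^{-0.7300}) = 0.6748
P_2 = 1/(1+e^{-1.2500}) = 0.7773
P_3 = 1/(1+e^{2.1400}) = 0.1053
E[score] = 0.6748 + 0.7773 + 0.1053 = 1.5574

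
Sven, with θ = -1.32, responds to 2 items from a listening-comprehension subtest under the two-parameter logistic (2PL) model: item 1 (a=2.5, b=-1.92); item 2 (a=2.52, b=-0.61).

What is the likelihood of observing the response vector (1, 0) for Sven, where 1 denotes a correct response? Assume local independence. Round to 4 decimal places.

P(θ) = 1 / (1 + exp(−a(θ − b)))
P_1 = 1/(1+e^{-1.5000}) = 0.8176
P_2 = 1/(1+e^{1.7892}) = 0.1432
L = P_1 × (1−P_2) = 0.8176 × 0.8568 = 0.70052

0.7005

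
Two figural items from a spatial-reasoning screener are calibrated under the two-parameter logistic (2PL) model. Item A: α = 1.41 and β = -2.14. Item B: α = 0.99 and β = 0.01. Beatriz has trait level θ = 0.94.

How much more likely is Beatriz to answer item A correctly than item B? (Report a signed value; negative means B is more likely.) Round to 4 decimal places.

0.2720

P(θ) = 1 / (1 + exp(−α(θ − β)))
P_A = 0.9872
P_B = 0.7152
P_A − P_B = 0.2720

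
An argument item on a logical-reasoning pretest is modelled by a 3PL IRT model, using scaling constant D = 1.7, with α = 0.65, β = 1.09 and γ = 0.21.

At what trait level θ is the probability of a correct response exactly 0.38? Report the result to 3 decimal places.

P(θ) = γ + (1 − γ) · 1 / (1 + exp(−D·α(θ − β)))
Remove guessing floor: (0.38 − 0.21)/(1 − 0.21) = 0.2152
logit = ln(0.2152/0.7848) = -1.2939
θ = β + logit/(1.7·α) = 1.09 + (-1.2939)/1.1050 = -0.0810

-0.081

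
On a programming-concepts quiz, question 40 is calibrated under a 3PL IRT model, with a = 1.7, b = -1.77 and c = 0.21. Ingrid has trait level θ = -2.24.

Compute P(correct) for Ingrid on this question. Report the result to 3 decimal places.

P(θ) = c + (1 − c) · 1 / (1 + exp(−a(θ − b)))
Exponent: 1.7 × (-2.24 − (-1.77)) = -0.7990
1/(1 + e^{0.7990}) = 0.3102
P = 0.21 + 0.79 × 0.3102 = 0.4551

0.455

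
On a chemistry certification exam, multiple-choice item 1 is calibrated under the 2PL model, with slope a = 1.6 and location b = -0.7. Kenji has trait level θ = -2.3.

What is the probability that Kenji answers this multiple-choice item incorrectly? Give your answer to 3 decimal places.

0.928

P(θ) = 1 / (1 + exp(−a(θ − b)))
Exponent: 1.6 × (-2.3 − (-0.7)) = -2.5600
1/(1 + e^{2.5600}) = 0.0718
P(incorrect) = 1 − 0.0718 = 0.9282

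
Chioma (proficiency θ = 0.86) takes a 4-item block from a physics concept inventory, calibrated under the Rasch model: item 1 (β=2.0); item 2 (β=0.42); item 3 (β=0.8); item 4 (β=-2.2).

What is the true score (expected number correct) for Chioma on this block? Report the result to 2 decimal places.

P(θ) = 1 / (1 + exp(−(θ − β)))
P_1 = 1/(1+e^{1.1400}) = 0.2423
P_2 = 1/(1+e^{-0.4400}) = 0.6083
P_3 = 1/(1+e^{-0.0600}) = 0.5150
P_4 = 1/(1+e^{-3.0600}) = 0.9552
E[score] = 0.2423 + 0.6083 + 0.5150 + 0.9552 = 2.3208

2.32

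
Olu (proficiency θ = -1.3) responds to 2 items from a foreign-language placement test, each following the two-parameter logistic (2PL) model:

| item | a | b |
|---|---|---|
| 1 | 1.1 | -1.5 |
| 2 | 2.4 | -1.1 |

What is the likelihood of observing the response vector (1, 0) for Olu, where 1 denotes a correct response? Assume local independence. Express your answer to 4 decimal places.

0.3427

P(θ) = 1 / (1 + exp(−a(θ − b)))
P_1 = 1/(1+e^{-0.2200}) = 0.5548
P_2 = 1/(1+e^{0.4800}) = 0.3823
L = P_1 × (1−P_2) = 0.5548 × 0.6177 = 0.34271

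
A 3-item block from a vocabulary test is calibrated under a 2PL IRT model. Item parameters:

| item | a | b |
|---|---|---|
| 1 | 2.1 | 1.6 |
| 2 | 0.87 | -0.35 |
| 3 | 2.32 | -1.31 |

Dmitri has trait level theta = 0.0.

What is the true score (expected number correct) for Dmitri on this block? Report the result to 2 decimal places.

1.56

P(theta) = 1 / (1 + exp(−a(theta − b)))
P_1 = 1/(1+e^{3.3600}) = 0.0336
P_2 = 1/(1+e^{-0.3045}) = 0.5755
P_3 = 1/(1+e^{-3.0392}) = 0.9543
E[score] = 0.0336 + 0.5755 + 0.9543 = 1.5634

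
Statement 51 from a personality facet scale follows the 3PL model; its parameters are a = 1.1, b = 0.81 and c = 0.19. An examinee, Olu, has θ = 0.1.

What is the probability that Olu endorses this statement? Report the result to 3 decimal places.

P(θ) = c + (1 − c) · 1 / (1 + exp(−a(θ − b)))
Exponent: 1.1 × (0.1 − 0.81) = -0.7810
1/(1 + e^{0.7810}) = 0.3141
P = 0.19 + 0.81 × 0.3141 = 0.4444

0.444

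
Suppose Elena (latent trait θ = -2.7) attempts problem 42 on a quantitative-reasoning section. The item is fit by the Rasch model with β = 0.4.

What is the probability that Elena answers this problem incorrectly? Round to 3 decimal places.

P(θ) = 1 / (1 + exp(−(θ − β)))
Exponent: (-2.7 − 0.4) = -3.1000
1/(1 + e^{3.1000}) = 0.0431
P = 0.0431
P(incorrect) = 1 − 0.0431 = 0.9569

0.957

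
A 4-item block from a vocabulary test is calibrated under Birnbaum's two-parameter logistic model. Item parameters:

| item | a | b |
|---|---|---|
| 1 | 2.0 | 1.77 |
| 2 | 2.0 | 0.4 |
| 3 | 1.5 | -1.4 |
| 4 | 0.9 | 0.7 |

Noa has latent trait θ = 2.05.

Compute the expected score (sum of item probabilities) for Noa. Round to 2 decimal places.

P(θ) = 1 / (1 + exp(−a(θ − b)))
P_1 = 1/(1+e^{-0.5600}) = 0.6365
P_2 = 1/(1+e^{-3.3000}) = 0.9644
P_3 = 1/(1+e^{-5.1750}) = 0.9944
P_4 = 1/(1+e^{-1.2150}) = 0.7712
E[score] = 0.6365 + 0.9644 + 0.9944 + 0.7712 = 3.3664

3.37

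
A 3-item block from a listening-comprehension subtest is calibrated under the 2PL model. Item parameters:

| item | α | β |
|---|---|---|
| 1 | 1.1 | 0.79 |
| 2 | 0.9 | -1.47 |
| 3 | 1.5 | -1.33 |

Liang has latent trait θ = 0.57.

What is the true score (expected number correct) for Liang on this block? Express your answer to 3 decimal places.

2.248

P(θ) = 1 / (1 + exp(−α(θ − β)))
P_1 = 1/(1+e^{0.2420}) = 0.4398
P_2 = 1/(1+e^{-1.8360}) = 0.8625
P_3 = 1/(1+e^{-2.8500}) = 0.9453
E[score] = 0.4398 + 0.8625 + 0.9453 = 2.2476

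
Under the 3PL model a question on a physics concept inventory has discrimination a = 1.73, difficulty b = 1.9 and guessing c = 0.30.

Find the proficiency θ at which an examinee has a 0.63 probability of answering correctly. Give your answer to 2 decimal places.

P(θ) = c + (1 − c) · 1 / (1 + exp(−a(θ − b)))
Remove guessing floor: (0.63 − 0.30)/(1 − 0.30) = 0.4714
logit = ln(0.4714/0.5286) = -0.1144
θ = b + logit/(a) = 1.9 + (-0.1144)/1.7300 = 1.8339

1.83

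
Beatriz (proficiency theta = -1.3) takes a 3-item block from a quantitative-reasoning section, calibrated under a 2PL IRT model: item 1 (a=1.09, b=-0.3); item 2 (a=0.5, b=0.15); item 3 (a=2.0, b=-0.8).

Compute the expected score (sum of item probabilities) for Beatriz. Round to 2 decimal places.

0.85

P(theta) = 1 / (1 + exp(−a(theta − b)))
P_1 = 1/(1+e^{1.0900}) = 0.2516
P_2 = 1/(1+e^{0.7250}) = 0.3263
P_3 = 1/(1+e^{1.0000}) = 0.2689
E[score] = 0.2516 + 0.3263 + 0.2689 = 0.8469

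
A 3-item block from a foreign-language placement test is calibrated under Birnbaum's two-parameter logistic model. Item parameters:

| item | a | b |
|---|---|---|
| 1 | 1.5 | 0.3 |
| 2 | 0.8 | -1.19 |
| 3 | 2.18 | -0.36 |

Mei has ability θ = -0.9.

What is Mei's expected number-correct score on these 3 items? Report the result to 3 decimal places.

P(θ) = 1 / (1 + exp(−a(θ − b)))
P_1 = 1/(1+e^{1.8000}) = 0.1419
P_2 = 1/(1+e^{-0.2320}) = 0.5577
P_3 = 1/(1+e^{1.1772}) = 0.2356
E[score] = 0.1419 + 0.5577 + 0.2356 = 0.9351

0.935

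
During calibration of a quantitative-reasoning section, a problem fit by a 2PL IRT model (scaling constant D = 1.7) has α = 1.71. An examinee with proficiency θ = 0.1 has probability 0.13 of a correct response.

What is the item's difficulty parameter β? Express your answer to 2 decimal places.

P(θ) = 1 / (1 + exp(−D·α(θ − β)))
logit(0.13) = ln(0.13/0.87) = -1.9010
β = θ − logit/(1.7·α) = 0.1 − (-1.9010)/2.9070 = 0.7539

0.75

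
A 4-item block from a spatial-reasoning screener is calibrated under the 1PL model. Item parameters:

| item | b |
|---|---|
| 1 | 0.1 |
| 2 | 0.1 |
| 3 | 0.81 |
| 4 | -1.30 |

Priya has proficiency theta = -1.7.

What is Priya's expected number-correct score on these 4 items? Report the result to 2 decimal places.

P(theta) = 1 / (1 + exp(−(theta − b)))
P_1 = 1/(1+e^{1.8000}) = 0.1419
P_2 = 1/(1+e^{1.8000}) = 0.1419
P_3 = 1/(1+e^{2.5100}) = 0.0752
P_4 = 1/(1+e^{0.4000}) = 0.4013
E[score] = 0.1419 + 0.1419 + 0.0752 + 0.4013 = 0.7602

0.76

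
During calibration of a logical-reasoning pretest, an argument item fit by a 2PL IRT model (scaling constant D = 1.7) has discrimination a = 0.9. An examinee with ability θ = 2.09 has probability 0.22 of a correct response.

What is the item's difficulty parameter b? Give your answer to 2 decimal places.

P(θ) = 1 / (1 + exp(−D·a(θ − b)))
logit(0.22) = ln(0.22/0.78) = -1.2657
b = θ − logit/(1.7·a) = 2.09 − (-1.2657)/1.5300 = 2.9172

2.92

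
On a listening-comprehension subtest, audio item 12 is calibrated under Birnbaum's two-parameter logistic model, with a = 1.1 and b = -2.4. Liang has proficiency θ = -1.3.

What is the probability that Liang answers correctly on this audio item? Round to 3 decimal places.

0.770

P(θ) = 1 / (1 + exp(−a(θ − b)))
Exponent: 1.1 × (-1.3 − (-2.4)) = 1.2100
1/(1 + e^{-1.2100}) = 0.7703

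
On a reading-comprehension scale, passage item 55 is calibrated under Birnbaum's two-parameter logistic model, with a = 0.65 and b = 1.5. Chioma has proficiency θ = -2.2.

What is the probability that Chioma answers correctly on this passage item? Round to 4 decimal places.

0.0828

P(θ) = 1 / (1 + exp(−a(θ − b)))
Exponent: 0.65 × (-2.2 − 1.5) = -2.4050
1/(1 + e^{2.4050}) = 0.0828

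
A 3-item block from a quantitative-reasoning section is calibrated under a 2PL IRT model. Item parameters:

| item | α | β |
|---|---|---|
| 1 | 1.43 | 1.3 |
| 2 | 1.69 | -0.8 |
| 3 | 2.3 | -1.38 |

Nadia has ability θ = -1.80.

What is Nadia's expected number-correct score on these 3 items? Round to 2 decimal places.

0.44

P(θ) = 1 / (1 + exp(−α(θ − β)))
P_1 = 1/(1+e^{4.4330}) = 0.0117
P_2 = 1/(1+e^{1.6900}) = 0.1558
P_3 = 1/(1+e^{0.9660}) = 0.2757
E[score] = 0.0117 + 0.1558 + 0.2757 = 0.4432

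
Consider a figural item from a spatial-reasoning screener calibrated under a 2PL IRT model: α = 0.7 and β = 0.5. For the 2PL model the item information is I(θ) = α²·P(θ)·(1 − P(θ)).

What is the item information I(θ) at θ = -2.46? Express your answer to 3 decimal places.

P = 1/(1+e^{2.0720}) = 0.1118
P(1−P) = 0.1118 × 0.8882 = 0.0993
I = α² × P(1−P) = 0.7² × 0.0993 = 0.04868

0.049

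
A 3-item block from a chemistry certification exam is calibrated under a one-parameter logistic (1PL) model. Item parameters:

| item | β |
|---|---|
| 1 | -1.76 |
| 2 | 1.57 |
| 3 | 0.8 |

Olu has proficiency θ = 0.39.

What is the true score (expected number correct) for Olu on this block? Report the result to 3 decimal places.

P(θ) = 1 / (1 + exp(−(θ − β)))
P_1 = 1/(1+e^{-2.1500}) = 0.8957
P_2 = 1/(1+e^{1.1800}) = 0.2351
P_3 = 1/(1+e^{0.4100}) = 0.3989
E[score] = 0.8957 + 0.2351 + 0.3989 = 1.5296

1.530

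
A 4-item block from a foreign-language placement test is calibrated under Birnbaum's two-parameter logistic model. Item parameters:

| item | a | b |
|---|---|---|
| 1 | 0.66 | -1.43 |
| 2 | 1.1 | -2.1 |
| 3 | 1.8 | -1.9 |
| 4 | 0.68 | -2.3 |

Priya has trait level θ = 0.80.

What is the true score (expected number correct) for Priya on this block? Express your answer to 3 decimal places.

3.658

P(θ) = 1 / (1 + exp(−a(θ − b)))
P_1 = 1/(1+e^{-1.4718}) = 0.8133
P_2 = 1/(1+e^{-3.1900}) = 0.9605
P_3 = 1/(1+e^{-4.8600}) = 0.9923
P_4 = 1/(1+e^{-2.1080}) = 0.8917
E[score] = 0.8133 + 0.9605 + 0.9923 + 0.8917 = 3.6578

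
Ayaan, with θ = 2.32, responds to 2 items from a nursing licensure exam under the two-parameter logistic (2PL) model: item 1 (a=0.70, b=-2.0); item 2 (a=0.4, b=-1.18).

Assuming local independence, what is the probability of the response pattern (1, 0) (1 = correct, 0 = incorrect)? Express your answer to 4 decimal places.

0.1886

P(θ) = 1 / (1 + exp(−a(θ − b)))
P_1 = 1/(1+e^{-3.0240}) = 0.9536
P_2 = 1/(1+e^{-1.4000}) = 0.8022
L = P_1 × (1−P_2) = 0.9536 × 0.1978 = 0.18865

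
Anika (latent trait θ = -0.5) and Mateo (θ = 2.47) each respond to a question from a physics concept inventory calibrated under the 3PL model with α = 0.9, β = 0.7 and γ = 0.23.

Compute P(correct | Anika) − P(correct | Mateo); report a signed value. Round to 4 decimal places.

-0.4447

P(θ) = γ + (1 − γ) · 1 / (1 + exp(−α(θ − β)))
P(Anika) = 0.4252  [exponent -1.0800]
P(Mateo) = 0.8699  [exponent 1.5930]
Difference = 0.4252 − 0.8699 = -0.4447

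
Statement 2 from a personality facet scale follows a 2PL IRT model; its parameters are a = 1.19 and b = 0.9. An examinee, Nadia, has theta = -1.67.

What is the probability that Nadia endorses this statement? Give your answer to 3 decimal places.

0.045

P(theta) = 1 / (1 + exp(−a(theta − b)))
Exponent: 1.19 × (-1.67 − 0.9) = -3.0583
1/(1 + e^{3.0583}) = 0.0449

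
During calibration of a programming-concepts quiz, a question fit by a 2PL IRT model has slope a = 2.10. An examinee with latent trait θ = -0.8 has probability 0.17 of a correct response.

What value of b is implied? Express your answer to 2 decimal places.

-0.04

P(θ) = 1 / (1 + exp(−a(θ − b)))
logit(0.17) = ln(0.17/0.83) = -1.5856
b = θ − logit/(a) = -0.8 − (-1.5856)/2.1000 = -0.0449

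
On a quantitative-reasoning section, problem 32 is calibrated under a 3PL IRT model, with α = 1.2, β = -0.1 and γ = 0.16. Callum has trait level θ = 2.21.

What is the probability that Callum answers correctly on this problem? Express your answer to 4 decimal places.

P(θ) = γ + (1 − γ) · 1 / (1 + exp(−α(θ − β)))
Exponent: 1.2 × (2.21 − (-0.1)) = 2.7720
1/(1 + e^{-2.7720}) = 0.9411
P = 0.16 + 0.84 × 0.9411 = 0.9506

0.9506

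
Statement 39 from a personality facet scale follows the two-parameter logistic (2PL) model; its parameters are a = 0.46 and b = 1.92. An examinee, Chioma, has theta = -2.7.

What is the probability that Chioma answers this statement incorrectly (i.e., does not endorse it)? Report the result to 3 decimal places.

0.893

P(theta) = 1 / (1 + exp(−a(theta − b)))
Exponent: 0.46 × (-2.7 − 1.92) = -2.1252
1/(1 + e^{2.1252}) = 0.1067
P(incorrect) = 1 − 0.1067 = 0.8933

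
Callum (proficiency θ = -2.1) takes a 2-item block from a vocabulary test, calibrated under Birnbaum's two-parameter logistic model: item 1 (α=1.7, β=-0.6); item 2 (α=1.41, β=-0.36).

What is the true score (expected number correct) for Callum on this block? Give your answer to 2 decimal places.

0.15

P(θ) = 1 / (1 + exp(−α(θ − β)))
P_1 = 1/(1+e^{2.5500}) = 0.0724
P_2 = 1/(1+e^{2.4534}) = 0.0792
E[score] = 0.0724 + 0.0792 = 0.1516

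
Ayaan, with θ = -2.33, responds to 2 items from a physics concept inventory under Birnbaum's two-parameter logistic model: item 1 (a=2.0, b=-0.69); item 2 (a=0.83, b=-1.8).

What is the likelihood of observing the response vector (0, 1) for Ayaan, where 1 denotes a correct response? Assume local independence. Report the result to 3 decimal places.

0.378

P(θ) = 1 / (1 + exp(−a(θ − b)))
P_1 = 1/(1+e^{3.2800}) = 0.0363
P_2 = 1/(1+e^{0.4399}) = 0.3918
L = (1−P_1) × P_2 = 0.9637 × 0.3918 = 0.37756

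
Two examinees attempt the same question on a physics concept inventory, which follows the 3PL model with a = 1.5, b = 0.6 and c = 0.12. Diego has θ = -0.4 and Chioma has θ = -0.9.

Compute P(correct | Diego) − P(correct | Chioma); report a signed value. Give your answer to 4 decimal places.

0.0766

P(θ) = c + (1 − c) · 1 / (1 + exp(−a(θ − b)))
P(Diego) = 0.2805  [exponent -1.5000]
P(Chioma) = 0.2039  [exponent -2.2500]
Difference = 0.2805 − 0.2039 = 0.0766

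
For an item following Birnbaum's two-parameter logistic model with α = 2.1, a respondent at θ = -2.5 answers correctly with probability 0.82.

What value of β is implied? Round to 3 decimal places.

P(θ) = 1 / (1 + exp(−α(θ − β)))
logit(0.82) = ln(0.82/0.18) = 1.5163
β = θ − logit/(α) = -2.5 − 1.5163/2.1000 = -3.2221

-3.222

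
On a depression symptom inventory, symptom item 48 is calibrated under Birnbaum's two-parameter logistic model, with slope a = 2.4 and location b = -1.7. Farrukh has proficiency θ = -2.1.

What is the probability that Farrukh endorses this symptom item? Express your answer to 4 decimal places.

P(θ) = 1 / (1 + exp(−a(θ − b)))
Exponent: 2.4 × (-2.1 − (-1.7)) = -0.9600
1/(1 + e^{0.9600}) = 0.2769

0.2769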